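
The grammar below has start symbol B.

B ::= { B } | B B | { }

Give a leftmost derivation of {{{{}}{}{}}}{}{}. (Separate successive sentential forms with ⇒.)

B ⇒ BB   [B ::= B B]
BB ⇒ BBB   [B ::= B B]
BBB ⇒ {B}BB   [B ::= { B }]
{B}BB ⇒ {{B}}BB   [B ::= { B }]
{{B}}BB ⇒ {{BB}}BB   [B ::= B B]
{{BB}}BB ⇒ {{BBB}}BB   [B ::= B B]
{{BBB}}BB ⇒ {{{B}BB}}BB   [B ::= { B }]
{{{B}BB}}BB ⇒ {{{{}}BB}}BB   [B ::= { }]
{{{{}}BB}}BB ⇒ {{{{}}{}B}}BB   [B ::= { }]
{{{{}}{}B}}BB ⇒ {{{{}}{}{}}}BB   [B ::= { }]
{{{{}}{}{}}}BB ⇒ {{{{}}{}{}}}{}B   [B ::= { }]
{{{{}}{}{}}}{}B ⇒ {{{{}}{}{}}}{}{}   [B ::= { }]

B ⇒ BB ⇒ BBB ⇒ {B}BB ⇒ {{B}}BB ⇒ {{BB}}BB ⇒ {{BBB}}BB ⇒ {{{B}BB}}BB ⇒ {{{{}}BB}}BB ⇒ {{{{}}{}B}}BB ⇒ {{{{}}{}{}}}BB ⇒ {{{{}}{}{}}}{}B ⇒ {{{{}}{}{}}}{}{}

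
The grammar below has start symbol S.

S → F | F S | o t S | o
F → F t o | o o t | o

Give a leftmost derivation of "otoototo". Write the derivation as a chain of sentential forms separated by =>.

S => otS   [S → o t S]
otS => otFS   [S → F S]
otFS => otoS   [F → o]
otoS => otoF   [S → F]
otoF => otoFto   [F → F t o]
otoFto => otoFtoto   [F → F t o]
otoFtoto => otoototo   [F → o]

S => otS => otFS => otoS => otoF => otoFto => otoFtoto => otoototo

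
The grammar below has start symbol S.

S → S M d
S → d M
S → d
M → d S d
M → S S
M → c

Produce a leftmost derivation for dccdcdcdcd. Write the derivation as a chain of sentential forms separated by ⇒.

S ⇒ SMd   [S → S M d]
SMd ⇒ SMdMd   [S → S M d]
SMdMd ⇒ SMdMdMd   [S → S M d]
SMdMdMd ⇒ SMdMdMdMd   [S → S M d]
SMdMdMdMd ⇒ dMMdMdMdMd   [S → d M]
dMMdMdMdMd ⇒ dcMdMdMdMd   [M → c]
dcMdMdMdMd ⇒ dccdMdMdMd   [M → c]
dccdMdMdMd ⇒ dccdcdMdMd   [M → c]
dccdcdMdMd ⇒ dccdcdcdMd   [M → c]
dccdcdcdMd ⇒ dccdcdcdcd   [M → c]

S ⇒ SMd ⇒ SMdMd ⇒ SMdMdMd ⇒ SMdMdMdMd ⇒ dMMdMdMdMd ⇒ dcMdMdMdMd ⇒ dccdMdMdMd ⇒ dccdcdMdMd ⇒ dccdcdcdMd ⇒ dccdcdcdcd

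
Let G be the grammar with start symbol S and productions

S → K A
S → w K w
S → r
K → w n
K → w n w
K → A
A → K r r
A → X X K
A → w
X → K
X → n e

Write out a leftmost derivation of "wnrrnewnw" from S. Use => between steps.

S => KA => AA => XXKA => KXKA => AXKA => KrrXKA => wnrrXKA => wnrrneKA => wnrrnewnA => wnrrnewnw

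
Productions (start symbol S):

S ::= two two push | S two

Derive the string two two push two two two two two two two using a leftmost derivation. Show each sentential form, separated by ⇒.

S ⇒ S two ⇒ S two two ⇒ S two two two ⇒ S two two two two ⇒ S two two two two two ⇒ S two two two two two two ⇒ S two two two two two two two ⇒ two two push two two two two two two two

S ⇒ S two   [S ::= S two]
S two ⇒ S two two   [S ::= S two]
S two two ⇒ S two two two   [S ::= S two]
S two two two ⇒ S two two two two   [S ::= S two]
S two two two two ⇒ S two two two two two   [S ::= S two]
S two two two two two ⇒ S two two two two two two   [S ::= S two]
S two two two two two two ⇒ S two two two two two two two   [S ::= S two]
S two two two two two two two ⇒ two two push two two two two two two two   [S ::= two two push]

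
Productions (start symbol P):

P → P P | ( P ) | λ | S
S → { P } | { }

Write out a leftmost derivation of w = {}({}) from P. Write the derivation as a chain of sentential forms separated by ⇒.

P ⇒ PP   [P → P P]
PP ⇒ SP   [P → S]
SP ⇒ {}P   [S → { }]
{}P ⇒ {}(P)   [P → ( P )]
{}(P) ⇒ {}(PP)   [P → P P]
{}(PP) ⇒ {}(PPP)   [P → P P]
{}(PPP) ⇒ {}(SPP)   [P → S]
{}(SPP) ⇒ {}({}PP)   [S → { }]
{}({}PP) ⇒ {}({}P)   [P → λ]
{}({}P) ⇒ {}({})   [P → λ]

P ⇒ PP ⇒ SP ⇒ {}P ⇒ {}(P) ⇒ {}(PP) ⇒ {}(PPP) ⇒ {}(SPP) ⇒ {}({}PP) ⇒ {}({}P) ⇒ {}({})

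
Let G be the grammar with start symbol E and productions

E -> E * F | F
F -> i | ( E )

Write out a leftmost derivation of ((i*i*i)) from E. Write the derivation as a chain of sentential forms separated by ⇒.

E ⇒ F   [E -> F]
F ⇒ (E)   [F -> ( E )]
(E) ⇒ (F)   [E -> F]
(F) ⇒ ((E))   [F -> ( E )]
((E)) ⇒ ((E*F))   [E -> E * F]
((E*F)) ⇒ ((E*F*F))   [E -> E * F]
((E*F*F)) ⇒ ((F*F*F))   [E -> F]
((F*F*F)) ⇒ ((i*F*F))   [F -> i]
((i*F*F)) ⇒ ((i*i*F))   [F -> i]
((i*i*F)) ⇒ ((i*i*i))   [F -> i]

E ⇒ F ⇒ (E) ⇒ (F) ⇒ ((E)) ⇒ ((E*F)) ⇒ ((E*F*F)) ⇒ ((F*F*F)) ⇒ ((i*F*F)) ⇒ ((i*i*F)) ⇒ ((i*i*i))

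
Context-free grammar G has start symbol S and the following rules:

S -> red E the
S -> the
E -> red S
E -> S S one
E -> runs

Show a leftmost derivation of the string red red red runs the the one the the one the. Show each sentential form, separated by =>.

S => red E the => red S S one the => red red E the S one the => red red S S one the S one the => red red red E the S one the S one the => red red red runs the S one the S one the => red red red runs the the one the S one the => red red red runs the the one the the one the

S => red E the   [S -> red E the]
red E the => red S S one the   [E -> S S one]
red S S one the => red red E the S one the   [S -> red E the]
red red E the S one the => red red S S one the S one the   [E -> S S one]
red red S S one the S one the => red red red E the S one the S one the   [S -> red E the]
red red red E the S one the S one the => red red red runs the S one the S one the   [E -> runs]
red red red runs the S one the S one the => red red red runs the the one the S one the   [S -> the]
red red red runs the the one the S one the => red red red runs the the one the the one the   [S -> the]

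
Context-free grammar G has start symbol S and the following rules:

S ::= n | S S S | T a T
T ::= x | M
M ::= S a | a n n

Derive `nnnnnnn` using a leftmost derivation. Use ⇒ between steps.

S⇒SSS⇒SSSSS⇒nSSSS⇒nSSSSSS⇒nnSSSSS⇒nnnSSSS⇒nnnnSSS⇒nnnnnSS⇒nnnnnnS⇒nnnnnnn

S ⇒ SSS   [S ::= S S S]
SSS ⇒ SSSSS   [S ::= S S S]
SSSSS ⇒ nSSSS   [S ::= n]
nSSSS ⇒ nSSSSSS   [S ::= S S S]
nSSSSSS ⇒ nnSSSSS   [S ::= n]
nnSSSSS ⇒ nnnSSSS   [S ::= n]
nnnSSSS ⇒ nnnnSSS   [S ::= n]
nnnnSSS ⇒ nnnnnSS   [S ::= n]
nnnnnSS ⇒ nnnnnnS   [S ::= n]
nnnnnnS ⇒ nnnnnnn   [S ::= n]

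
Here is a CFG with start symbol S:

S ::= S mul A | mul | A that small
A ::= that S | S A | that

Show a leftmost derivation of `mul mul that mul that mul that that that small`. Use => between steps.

S => A that small => S A that small => S mul A A that small => S mul A mul A A that small => S mul A mul A mul A A that small => mul mul A mul A mul A A that small => mul mul that mul A mul A A that small => mul mul that mul that mul A A that small => mul mul that mul that mul that A that small => mul mul that mul that mul that that that small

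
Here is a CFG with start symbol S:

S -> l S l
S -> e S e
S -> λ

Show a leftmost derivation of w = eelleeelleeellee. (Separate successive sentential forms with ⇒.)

S⇒eSe⇒eeSee⇒eelSlee⇒eellSllee⇒eelleSellee⇒eelleeSeellee⇒eelleeeSeeellee⇒eelleeelSleeellee⇒eelleeelleeellee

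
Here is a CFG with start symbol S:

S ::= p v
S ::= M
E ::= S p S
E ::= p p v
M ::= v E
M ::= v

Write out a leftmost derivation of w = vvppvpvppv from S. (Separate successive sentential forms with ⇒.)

S ⇒ M   [S ::= M]
M ⇒ vE   [M ::= v E]
vE ⇒ vSpS   [E ::= S p S]
vSpS ⇒ vMpS   [S ::= M]
vMpS ⇒ vvEpS   [M ::= v E]
vvEpS ⇒ vvppvpS   [E ::= p p v]
vvppvpS ⇒ vvppvpM   [S ::= M]
vvppvpM ⇒ vvppvpvE   [M ::= v E]
vvppvpvE ⇒ vvppvpvppv   [E ::= p p v]

S ⇒ M ⇒ vE ⇒ vSpS ⇒ vMpS ⇒ vvEpS ⇒ vvppvpS ⇒ vvppvpM ⇒ vvppvpvE ⇒ vvppvpvppv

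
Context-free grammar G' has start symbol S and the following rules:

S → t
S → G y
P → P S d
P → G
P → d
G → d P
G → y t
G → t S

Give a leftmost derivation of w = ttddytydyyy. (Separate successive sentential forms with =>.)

S => Gy   [S → G y]
Gy => tSy   [G → t S]
tSy => tGyy   [S → G y]
tGyy => ttSyy   [G → t S]
ttSyy => ttGyyy   [S → G y]
ttGyyy => ttdPyyy   [G → d P]
ttdPyyy => ttdPSdyyy   [P → P S d]
ttdPSdyyy => ttddSdyyy   [P → d]
ttddSdyyy => ttddGydyyy   [S → G y]
ttddGydyyy => ttddytydyyy   [G → y t]

S=>Gy=>tSy=>tGyy=>ttSyy=>ttGyyy=>ttdPyyy=>ttdPSdyyy=>ttddSdyyy=>ttddGydyyy=>ttddytydyyy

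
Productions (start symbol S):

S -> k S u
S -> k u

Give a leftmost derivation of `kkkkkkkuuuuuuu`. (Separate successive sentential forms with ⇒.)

S ⇒ kSu ⇒ kkSuu ⇒ kkkSuuu ⇒ kkkkSuuuu ⇒ kkkkkSuuuuu ⇒ kkkkkkSuuuuuu ⇒ kkkkkkkuuuuuuu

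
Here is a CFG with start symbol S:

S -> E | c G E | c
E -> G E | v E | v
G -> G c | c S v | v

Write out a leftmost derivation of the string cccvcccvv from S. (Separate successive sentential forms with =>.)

S => cGE => cGcE => cGccE => cGcccE => ccSvcccE => cccvcccE => cccvcccGE => cccvcccvE => cccvcccvv

S => cGE   [S -> c G E]
cGE => cGcE   [G -> G c]
cGcE => cGccE   [G -> G c]
cGccE => cGcccE   [G -> G c]
cGcccE => ccSvcccE   [G -> c S v]
ccSvcccE => cccvcccE   [S -> c]
cccvcccE => cccvcccGE   [E -> G E]
cccvcccGE => cccvcccvE   [G -> v]
cccvcccvE => cccvcccvv   [E -> v]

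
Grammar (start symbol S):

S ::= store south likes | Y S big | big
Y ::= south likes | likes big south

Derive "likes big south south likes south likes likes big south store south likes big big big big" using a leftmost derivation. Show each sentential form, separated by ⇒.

S ⇒ Y S big ⇒ likes big south S big ⇒ likes big south Y S big big ⇒ likes big south south likes S big big ⇒ likes big south south likes Y S big big big ⇒ likes big south south likes south likes S big big big ⇒ likes big south south likes south likes Y S big big big big ⇒ likes big south south likes south likes likes big south S big big big big ⇒ likes big south south likes south likes likes big south store south likes big big big big

S ⇒ Y S big   [S ::= Y S big]
Y S big ⇒ likes big south S big   [Y ::= likes big south]
likes big south S big ⇒ likes big south Y S big big   [S ::= Y S big]
likes big south Y S big big ⇒ likes big south south likes S big big   [Y ::= south likes]
likes big south south likes S big big ⇒ likes big south south likes Y S big big big   [S ::= Y S big]
likes big south south likes Y S big big big ⇒ likes big south south likes south likes S big big big   [Y ::= south likes]
likes big south south likes south likes S big big big ⇒ likes big south south likes south likes Y S big big big big   [S ::= Y S big]
likes big south south likes south likes Y S big big big big ⇒ likes big south south likes south likes likes big south S big big big big   [Y ::= likes big south]
likes big south south likes south likes likes big south S big big big big ⇒ likes big south south likes south likes likes big south store south likes big big big big   [S ::= store south likes]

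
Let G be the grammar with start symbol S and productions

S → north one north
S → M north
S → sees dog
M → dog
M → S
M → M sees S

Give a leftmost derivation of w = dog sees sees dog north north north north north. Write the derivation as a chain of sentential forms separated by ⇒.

S ⇒ M north   [S → M north]
M north ⇒ S north   [M → S]
S north ⇒ M north north   [S → M north]
M north north ⇒ S north north   [M → S]
S north north ⇒ M north north north   [S → M north]
M north north north ⇒ M sees S north north north   [M → M sees S]
M sees S north north north ⇒ dog sees S north north north   [M → dog]
dog sees S north north north ⇒ dog sees M north north north north   [S → M north]
dog sees M north north north north ⇒ dog sees S north north north north   [M → S]
dog sees S north north north north ⇒ dog sees M north north north north north   [S → M north]
dog sees M north north north north north ⇒ dog sees S north north north north north   [M → S]
dog sees S north north north north north ⇒ dog sees sees dog north north north north north   [S → sees dog]

S ⇒ M north ⇒ S north ⇒ M north north ⇒ S north north ⇒ M north north north ⇒ M sees S north north north ⇒ dog sees S north north north ⇒ dog sees M north north north north ⇒ dog sees S north north north north ⇒ dog sees M north north north north north ⇒ dog sees S north north north north north ⇒ dog sees sees dog north north north north north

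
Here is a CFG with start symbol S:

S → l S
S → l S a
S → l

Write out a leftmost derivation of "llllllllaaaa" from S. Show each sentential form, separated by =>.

S => lSa => llSa => lllSa => llllSaa => lllllSaaa => llllllSaaaa => lllllllSaaaa => llllllllaaaa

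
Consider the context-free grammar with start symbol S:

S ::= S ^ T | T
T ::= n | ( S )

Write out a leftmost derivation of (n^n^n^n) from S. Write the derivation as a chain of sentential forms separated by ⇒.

S ⇒ T ⇒ (S) ⇒ (S^T) ⇒ (S^T^T) ⇒ (S^T^T^T) ⇒ (T^T^T^T) ⇒ (n^T^T^T) ⇒ (n^n^T^T) ⇒ (n^n^n^T) ⇒ (n^n^n^n)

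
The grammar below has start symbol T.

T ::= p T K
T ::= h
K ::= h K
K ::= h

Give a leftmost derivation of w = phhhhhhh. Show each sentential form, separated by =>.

T => pTK => phK => phhK => phhhK => phhhhK => phhhhhK => phhhhhhK => phhhhhhh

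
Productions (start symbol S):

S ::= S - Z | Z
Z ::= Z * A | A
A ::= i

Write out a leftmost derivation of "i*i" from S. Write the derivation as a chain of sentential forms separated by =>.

S=>Z=>Z*A=>A*A=>i*A=>i*i

S => Z   [S ::= Z]
Z => Z*A   [Z ::= Z * A]
Z*A => A*A   [Z ::= A]
A*A => i*A   [A ::= i]
i*A => i*i   [A ::= i]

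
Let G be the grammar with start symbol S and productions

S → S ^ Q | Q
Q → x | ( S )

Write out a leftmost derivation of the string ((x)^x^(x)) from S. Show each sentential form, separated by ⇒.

S ⇒ Q ⇒ (S) ⇒ (S^Q) ⇒ (S^Q^Q) ⇒ (Q^Q^Q) ⇒ ((S)^Q^Q) ⇒ ((Q)^Q^Q) ⇒ ((x)^Q^Q) ⇒ ((x)^x^Q) ⇒ ((x)^x^(S)) ⇒ ((x)^x^(Q)) ⇒ ((x)^x^(x))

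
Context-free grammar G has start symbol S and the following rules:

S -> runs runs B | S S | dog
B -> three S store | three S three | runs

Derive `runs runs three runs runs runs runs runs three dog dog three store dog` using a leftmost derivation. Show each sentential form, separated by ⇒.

S ⇒ S S   [S -> S S]
S S ⇒ runs runs B S   [S -> runs runs B]
runs runs B S ⇒ runs runs three S store S   [B -> three S store]
runs runs three S store S ⇒ runs runs three S S store S   [S -> S S]
runs runs three S S store S ⇒ runs runs three runs runs B S store S   [S -> runs runs B]
runs runs three runs runs B S store S ⇒ runs runs three runs runs runs S store S   [B -> runs]
runs runs three runs runs runs S store S ⇒ runs runs three runs runs runs runs runs B store S   [S -> runs runs B]
runs runs three runs runs runs runs runs B store S ⇒ runs runs three runs runs runs runs runs three S three store S   [B -> three S three]
runs runs three runs runs runs runs runs three S three store S ⇒ runs runs three runs runs runs runs runs three S S three store S   [S -> S S]
runs runs three runs runs runs runs runs three S S three store S ⇒ runs runs three runs runs runs runs runs three dog S three store S   [S -> dog]
runs runs three runs runs runs runs runs three dog S three store S ⇒ runs runs three runs runs runs runs runs three dog dog three store S   [S -> dog]
runs runs three runs runs runs runs runs three dog dog three store S ⇒ runs runs three runs runs runs runs runs three dog dog three store dog   [S -> dog]

S ⇒ S S ⇒ runs runs B S ⇒ runs runs three S store S ⇒ runs runs three S S store S ⇒ runs runs three runs runs B S store S ⇒ runs runs three runs runs runs S store S ⇒ runs runs three runs runs runs runs runs B store S ⇒ runs runs three runs runs runs runs runs three S three store S ⇒ runs runs three runs runs runs runs runs three S S three store S ⇒ runs runs three runs runs runs runs runs three dog S three store S ⇒ runs runs three runs runs runs runs runs three dog dog three store S ⇒ runs runs three runs runs runs runs runs three dog dog three store dog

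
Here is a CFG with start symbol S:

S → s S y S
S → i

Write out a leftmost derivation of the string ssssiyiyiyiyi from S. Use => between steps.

S => sSyS => ssSySyS => sssSySySyS => ssssSySySySyS => ssssiySySySyS => ssssiyiySySyS => ssssiyiyiySyS => ssssiyiyiyiyS => ssssiyiyiyiyi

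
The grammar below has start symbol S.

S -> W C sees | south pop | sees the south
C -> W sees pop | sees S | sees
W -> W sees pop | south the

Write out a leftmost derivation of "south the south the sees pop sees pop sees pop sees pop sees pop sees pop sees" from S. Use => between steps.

S => W C sees   [S -> W C sees]
W C sees => south the C sees   [W -> south the]
south the C sees => south the W sees pop sees   [C -> W sees pop]
south the W sees pop sees => south the W sees pop sees pop sees   [W -> W sees pop]
south the W sees pop sees pop sees => south the W sees pop sees pop sees pop sees   [W -> W sees pop]
south the W sees pop sees pop sees pop sees => south the W sees pop sees pop sees pop sees pop sees   [W -> W sees pop]
south the W sees pop sees pop sees pop sees pop sees => south the W sees pop sees pop sees pop sees pop sees pop sees   [W -> W sees pop]
south the W sees pop sees pop sees pop sees pop sees pop sees => south the W sees pop sees pop sees pop sees pop sees pop sees pop sees   [W -> W sees pop]
south the W sees pop sees pop sees pop sees pop sees pop sees pop sees => south the south the sees pop sees pop sees pop sees pop sees pop sees pop sees   [W -> south the]

S => W C sees => south the C sees => south the W sees pop sees => south the W sees pop sees pop sees => south the W sees pop sees pop sees pop sees => south the W sees pop sees pop sees pop sees pop sees => south the W sees pop sees pop sees pop sees pop sees pop sees => south the W sees pop sees pop sees pop sees pop sees pop sees pop sees => south the south the sees pop sees pop sees pop sees pop sees pop sees pop sees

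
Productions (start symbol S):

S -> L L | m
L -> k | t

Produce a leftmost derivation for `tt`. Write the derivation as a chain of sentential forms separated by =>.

S=>LL=>tL=>tt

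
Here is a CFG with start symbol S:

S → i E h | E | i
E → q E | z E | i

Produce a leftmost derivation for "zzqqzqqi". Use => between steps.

S => E   [S → E]
E => zE   [E → z E]
zE => zzE   [E → z E]
zzE => zzqE   [E → q E]
zzqE => zzqqE   [E → q E]
zzqqE => zzqqzE   [E → z E]
zzqqzE => zzqqzqE   [E → q E]
zzqqzqE => zzqqzqqE   [E → q E]
zzqqzqqE => zzqqzqqi   [E → i]

S=>E=>zE=>zzE=>zzqE=>zzqqE=>zzqqzE=>zzqqzqE=>zzqqzqqE=>zzqqzqqi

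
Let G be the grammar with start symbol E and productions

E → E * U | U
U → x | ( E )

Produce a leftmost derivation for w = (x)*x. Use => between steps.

E=>E*U=>U*U=>(E)*U=>(U)*U=>(x)*U=>(x)*x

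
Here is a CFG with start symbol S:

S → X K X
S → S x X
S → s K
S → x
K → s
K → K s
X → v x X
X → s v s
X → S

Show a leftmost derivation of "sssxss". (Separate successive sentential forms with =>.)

S => SxX   [S → S x X]
SxX => sKxX   [S → s K]
sKxX => sKsxX   [K → K s]
sKsxX => sssxX   [K → s]
sssxX => sssxS   [X → S]
sssxS => sssxsK   [S → s K]
sssxsK => sssxss   [K → s]

S => SxX => sKxX => sKsxX => sssxX => sssxS => sssxsK => sssxss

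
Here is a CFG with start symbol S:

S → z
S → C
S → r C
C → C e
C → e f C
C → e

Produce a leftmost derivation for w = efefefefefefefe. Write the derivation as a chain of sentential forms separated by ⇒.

S ⇒ C   [S → C]
C ⇒ efC   [C → e f C]
efC ⇒ efefC   [C → e f C]
efefC ⇒ efefefC   [C → e f C]
efefefC ⇒ efefefefC   [C → e f C]
efefefefC ⇒ efefefefefC   [C → e f C]
efefefefefC ⇒ efefefefefefC   [C → e f C]
efefefefefefC ⇒ efefefefefefefC   [C → e f C]
efefefefefefefC ⇒ efefefefefefefe   [C → e]

S ⇒ C ⇒ efC ⇒ efefC ⇒ efefefC ⇒ efefefefC ⇒ efefefefefC ⇒ efefefefefefC ⇒ efefefefefefefC ⇒ efefefefefefefe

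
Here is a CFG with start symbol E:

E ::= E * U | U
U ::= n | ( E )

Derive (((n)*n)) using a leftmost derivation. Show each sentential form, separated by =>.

E => U   [E ::= U]
U => (E)   [U ::= ( E )]
(E) => (U)   [E ::= U]
(U) => ((E))   [U ::= ( E )]
((E)) => ((E*U))   [E ::= E * U]
((E*U)) => ((U*U))   [E ::= U]
((U*U)) => (((E)*U))   [U ::= ( E )]
(((E)*U)) => (((U)*U))   [E ::= U]
(((U)*U)) => (((n)*U))   [U ::= n]
(((n)*U)) => (((n)*n))   [U ::= n]

E=>U=>(E)=>(U)=>((E))=>((E*U))=>((U*U))=>(((E)*U))=>(((U)*U))=>(((n)*U))=>(((n)*n))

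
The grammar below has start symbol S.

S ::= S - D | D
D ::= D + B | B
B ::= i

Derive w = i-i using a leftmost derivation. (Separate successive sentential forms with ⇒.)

S ⇒ S-D ⇒ D-D ⇒ B-D ⇒ i-D ⇒ i-B ⇒ i-i

S ⇒ S-D   [S ::= S - D]
S-D ⇒ D-D   [S ::= D]
D-D ⇒ B-D   [D ::= B]
B-D ⇒ i-D   [B ::= i]
i-D ⇒ i-B   [D ::= B]
i-B ⇒ i-i   [B ::= i]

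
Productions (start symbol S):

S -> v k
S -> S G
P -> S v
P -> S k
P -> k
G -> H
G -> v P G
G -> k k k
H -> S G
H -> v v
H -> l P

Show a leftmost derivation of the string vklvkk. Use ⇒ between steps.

S ⇒ SG ⇒ vkG ⇒ vkH ⇒ vklP ⇒ vklSk ⇒ vklvkk

S ⇒ SG   [S -> S G]
SG ⇒ vkG   [S -> v k]
vkG ⇒ vkH   [G -> H]
vkH ⇒ vklP   [H -> l P]
vklP ⇒ vklSk   [P -> S k]
vklSk ⇒ vklvkk   [S -> v k]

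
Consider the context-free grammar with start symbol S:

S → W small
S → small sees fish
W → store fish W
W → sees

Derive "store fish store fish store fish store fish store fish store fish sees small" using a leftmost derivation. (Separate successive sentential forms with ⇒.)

S ⇒ W small ⇒ store fish W small ⇒ store fish store fish W small ⇒ store fish store fish store fish W small ⇒ store fish store fish store fish store fish W small ⇒ store fish store fish store fish store fish store fish W small ⇒ store fish store fish store fish store fish store fish store fish W small ⇒ store fish store fish store fish store fish store fish store fish sees small

S ⇒ W small   [S → W small]
W small ⇒ store fish W small   [W → store fish W]
store fish W small ⇒ store fish store fish W small   [W → store fish W]
store fish store fish W small ⇒ store fish store fish store fish W small   [W → store fish W]
store fish store fish store fish W small ⇒ store fish store fish store fish store fish W small   [W → store fish W]
store fish store fish store fish store fish W small ⇒ store fish store fish store fish store fish store fish W small   [W → store fish W]
store fish store fish store fish store fish store fish W small ⇒ store fish store fish store fish store fish store fish store fish W small   [W → store fish W]
store fish store fish store fish store fish store fish store fish W small ⇒ store fish store fish store fish store fish store fish store fish sees small   [W → sees]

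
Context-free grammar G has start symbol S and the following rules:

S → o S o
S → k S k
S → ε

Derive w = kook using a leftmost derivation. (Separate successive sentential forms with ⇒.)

S ⇒ kSk ⇒ koSok ⇒ kook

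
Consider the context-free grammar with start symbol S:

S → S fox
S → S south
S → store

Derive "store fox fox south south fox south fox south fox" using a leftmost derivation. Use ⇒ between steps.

S ⇒ S fox ⇒ S south fox ⇒ S fox south fox ⇒ S south fox south fox ⇒ S fox south fox south fox ⇒ S south fox south fox south fox ⇒ S south south fox south fox south fox ⇒ S fox south south fox south fox south fox ⇒ S fox fox south south fox south fox south fox ⇒ store fox fox south south fox south fox south fox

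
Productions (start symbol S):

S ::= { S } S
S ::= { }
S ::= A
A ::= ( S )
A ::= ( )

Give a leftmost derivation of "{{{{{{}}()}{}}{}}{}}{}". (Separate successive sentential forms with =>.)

S => {S}S => {{S}S}S => {{{S}S}S}S => {{{{S}S}S}S}S => {{{{{S}S}S}S}S}S => {{{{{{}}S}S}S}S}S => {{{{{{}}A}S}S}S}S => {{{{{{}}()}S}S}S}S => {{{{{{}}()}{}}S}S}S => {{{{{{}}()}{}}{}}S}S => {{{{{{}}()}{}}{}}{}}S => {{{{{{}}()}{}}{}}{}}{}

S => {S}S   [S ::= { S } S]
{S}S => {{S}S}S   [S ::= { S } S]
{{S}S}S => {{{S}S}S}S   [S ::= { S } S]
{{{S}S}S}S => {{{{S}S}S}S}S   [S ::= { S } S]
{{{{S}S}S}S}S => {{{{{S}S}S}S}S}S   [S ::= { S } S]
{{{{{S}S}S}S}S}S => {{{{{{}}S}S}S}S}S   [S ::= { }]
{{{{{{}}S}S}S}S}S => {{{{{{}}A}S}S}S}S   [S ::= A]
{{{{{{}}A}S}S}S}S => {{{{{{}}()}S}S}S}S   [A ::= ( )]
{{{{{{}}()}S}S}S}S => {{{{{{}}()}{}}S}S}S   [S ::= { }]
{{{{{{}}()}{}}S}S}S => {{{{{{}}()}{}}{}}S}S   [S ::= { }]
{{{{{{}}()}{}}{}}S}S => {{{{{{}}()}{}}{}}{}}S   [S ::= { }]
{{{{{{}}()}{}}{}}{}}S => {{{{{{}}()}{}}{}}{}}{}   [S ::= { }]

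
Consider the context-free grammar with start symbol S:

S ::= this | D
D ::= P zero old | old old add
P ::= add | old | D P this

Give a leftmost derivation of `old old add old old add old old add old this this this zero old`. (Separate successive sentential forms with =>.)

S => D   [S ::= D]
D => P zero old   [D ::= P zero old]
P zero old => D P this zero old   [P ::= D P this]
D P this zero old => old old add P this zero old   [D ::= old old add]
old old add P this zero old => old old add D P this this zero old   [P ::= D P this]
old old add D P this this zero old => old old add old old add P this this zero old   [D ::= old old add]
old old add old old add P this this zero old => old old add old old add D P this this this zero old   [P ::= D P this]
old old add old old add D P this this this zero old => old old add old old add old old add P this this this zero old   [D ::= old old add]
old old add old old add old old add P this this this zero old => old old add old old add old old add old this this this zero old   [P ::= old]

S => D => P zero old => D P this zero old => old old add P this zero old => old old add D P this this zero old => old old add old old add P this this zero old => old old add old old add D P this this this zero old => old old add old old add old old add P this this this zero old => old old add old old add old old add old this this this zero old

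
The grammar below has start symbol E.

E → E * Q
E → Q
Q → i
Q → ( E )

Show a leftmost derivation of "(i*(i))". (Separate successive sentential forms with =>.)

E => Q => (E) => (E*Q) => (Q*Q) => (i*Q) => (i*(E)) => (i*(Q)) => (i*(i))

E => Q   [E → Q]
Q => (E)   [Q → ( E )]
(E) => (E*Q)   [E → E * Q]
(E*Q) => (Q*Q)   [E → Q]
(Q*Q) => (i*Q)   [Q → i]
(i*Q) => (i*(E))   [Q → ( E )]
(i*(E)) => (i*(Q))   [E → Q]
(i*(Q)) => (i*(i))   [Q → i]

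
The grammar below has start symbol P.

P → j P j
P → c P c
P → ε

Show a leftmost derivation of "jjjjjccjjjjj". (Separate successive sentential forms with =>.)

P => jPj => jjPjj => jjjPjjj => jjjjPjjjj => jjjjjPjjjjj => jjjjjcPcjjjjj => jjjjjccjjjjj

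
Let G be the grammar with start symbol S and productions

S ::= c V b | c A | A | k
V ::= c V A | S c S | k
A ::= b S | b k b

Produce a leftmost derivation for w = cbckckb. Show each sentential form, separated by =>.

S => cA   [S ::= c A]
cA => cbS   [A ::= b S]
cbS => cbcVb   [S ::= c V b]
cbcVb => cbcScSb   [V ::= S c S]
cbcScSb => cbckcSb   [S ::= k]
cbckcSb => cbckckb   [S ::= k]

S => cA => cbS => cbcVb => cbcScSb => cbckcSb => cbckckb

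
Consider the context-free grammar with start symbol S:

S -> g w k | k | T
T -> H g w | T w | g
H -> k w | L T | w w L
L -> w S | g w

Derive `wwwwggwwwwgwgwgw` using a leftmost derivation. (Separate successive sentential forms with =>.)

S => T => Hgw => LTgw => wSTgw => wTTgw => wTwTgw => wHgwwTgw => wwwLgwwTgw => wwwwSgwwTgw => wwwwTgwwTgw => wwwwggwwTgw => wwwwggwwHgwgw => wwwwggwwwwLgwgw => wwwwggwwwwgwgwgw

S => T   [S -> T]
T => Hgw   [T -> H g w]
Hgw => LTgw   [H -> L T]
LTgw => wSTgw   [L -> w S]
wSTgw => wTTgw   [S -> T]
wTTgw => wTwTgw   [T -> T w]
wTwTgw => wHgwwTgw   [T -> H g w]
wHgwwTgw => wwwLgwwTgw   [H -> w w L]
wwwLgwwTgw => wwwwSgwwTgw   [L -> w S]
wwwwSgwwTgw => wwwwTgwwTgw   [S -> T]
wwwwTgwwTgw => wwwwggwwTgw   [T -> g]
wwwwggwwTgw => wwwwggwwHgwgw   [T -> H g w]
wwwwggwwHgwgw => wwwwggwwwwLgwgw   [H -> w w L]
wwwwggwwwwLgwgw => wwwwggwwwwgwgwgw   [L -> g w]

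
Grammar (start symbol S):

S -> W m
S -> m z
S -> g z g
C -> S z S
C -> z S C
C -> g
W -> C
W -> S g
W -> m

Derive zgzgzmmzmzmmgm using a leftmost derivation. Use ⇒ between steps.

S ⇒ Wm   [S -> W m]
Wm ⇒ Cm   [W -> C]
Cm ⇒ zSCm   [C -> z S C]
zSCm ⇒ zWmCm   [S -> W m]
zWmCm ⇒ zCmCm   [W -> C]
zCmCm ⇒ zSzSmCm   [C -> S z S]
zSzSmCm ⇒ zgzgzSmCm   [S -> g z g]
zgzgzSmCm ⇒ zgzgzWmmCm   [S -> W m]
zgzgzWmmCm ⇒ zgzgzCmmCm   [W -> C]
zgzgzCmmCm ⇒ zgzgzSzSmmCm   [C -> S z S]
zgzgzSzSmmCm ⇒ zgzgzWmzSmmCm   [S -> W m]
zgzgzWmzSmmCm ⇒ zgzgzmmzSmmCm   [W -> m]
zgzgzmmzSmmCm ⇒ zgzgzmmzmzmmCm   [S -> m z]
zgzgzmmzmzmmCm ⇒ zgzgzmmzmzmmgm   [C -> g]

S ⇒ Wm ⇒ Cm ⇒ zSCm ⇒ zWmCm ⇒ zCmCm ⇒ zSzSmCm ⇒ zgzgzSmCm ⇒ zgzgzWmmCm ⇒ zgzgzCmmCm ⇒ zgzgzSzSmmCm ⇒ zgzgzWmzSmmCm ⇒ zgzgzmmzSmmCm ⇒ zgzgzmmzmzmmCm ⇒ zgzgzmmzmzmmgm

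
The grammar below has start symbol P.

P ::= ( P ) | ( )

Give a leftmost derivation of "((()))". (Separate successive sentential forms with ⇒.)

P ⇒ (P) ⇒ ((P)) ⇒ ((()))

P ⇒ (P)   [P ::= ( P )]
(P) ⇒ ((P))   [P ::= ( P )]
((P)) ⇒ ((()))   [P ::= ( )]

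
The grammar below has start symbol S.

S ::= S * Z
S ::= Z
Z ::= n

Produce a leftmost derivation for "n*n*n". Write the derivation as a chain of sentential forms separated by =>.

S => S*Z => S*Z*Z => Z*Z*Z => n*Z*Z => n*n*Z => n*n*n

S => S*Z   [S ::= S * Z]
S*Z => S*Z*Z   [S ::= S * Z]
S*Z*Z => Z*Z*Z   [S ::= Z]
Z*Z*Z => n*Z*Z   [Z ::= n]
n*Z*Z => n*n*Z   [Z ::= n]
n*n*Z => n*n*n   [Z ::= n]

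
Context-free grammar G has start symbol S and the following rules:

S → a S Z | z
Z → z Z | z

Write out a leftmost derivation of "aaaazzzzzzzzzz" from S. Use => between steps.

S => aSZ => aaSZZ => aaaSZZZ => aaaaSZZZZ => aaaazZZZZ => aaaazzZZZZ => aaaazzzZZZZ => aaaazzzzZZZZ => aaaazzzzzZZZ => aaaazzzzzzZZZ => aaaazzzzzzzZZZ => aaaazzzzzzzzZZ => aaaazzzzzzzzzZ => aaaazzzzzzzzzz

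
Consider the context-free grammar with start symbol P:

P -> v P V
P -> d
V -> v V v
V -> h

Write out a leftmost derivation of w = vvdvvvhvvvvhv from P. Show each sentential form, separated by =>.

P => vPV => vvPVV => vvdVV => vvdvVvV => vvdvvVvvV => vvdvvvVvvvV => vvdvvvhvvvV => vvdvvvhvvvvVv => vvdvvvhvvvvhv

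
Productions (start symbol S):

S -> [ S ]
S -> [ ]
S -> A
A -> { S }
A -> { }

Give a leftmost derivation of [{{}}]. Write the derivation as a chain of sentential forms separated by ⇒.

S ⇒ [S] ⇒ [A] ⇒ [{S}] ⇒ [{A}] ⇒ [{{}}]

S ⇒ [S]   [S -> [ S ]]
[S] ⇒ [A]   [S -> A]
[A] ⇒ [{S}]   [A -> { S }]
[{S}] ⇒ [{A}]   [S -> A]
[{A}] ⇒ [{{}}]   [A -> { }]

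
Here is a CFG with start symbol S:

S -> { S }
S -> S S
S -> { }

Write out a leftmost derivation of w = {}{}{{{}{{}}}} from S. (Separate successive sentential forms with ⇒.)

S⇒SS⇒SSS⇒{}SS⇒{}{}S⇒{}{}{S}⇒{}{}{{S}}⇒{}{}{{SS}}⇒{}{}{{{}S}}⇒{}{}{{{}{S}}}⇒{}{}{{{}{{}}}}

S ⇒ SS   [S -> S S]
SS ⇒ SSS   [S -> S S]
SSS ⇒ {}SS   [S -> { }]
{}SS ⇒ {}{}S   [S -> { }]
{}{}S ⇒ {}{}{S}   [S -> { S }]
{}{}{S} ⇒ {}{}{{S}}   [S -> { S }]
{}{}{{S}} ⇒ {}{}{{SS}}   [S -> S S]
{}{}{{SS}} ⇒ {}{}{{{}S}}   [S -> { }]
{}{}{{{}S}} ⇒ {}{}{{{}{S}}}   [S -> { S }]
{}{}{{{}{S}}} ⇒ {}{}{{{}{{}}}}   [S -> { }]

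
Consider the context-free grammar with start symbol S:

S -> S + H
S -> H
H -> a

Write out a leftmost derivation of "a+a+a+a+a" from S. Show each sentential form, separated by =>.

S => S+H   [S -> S + H]
S+H => S+H+H   [S -> S + H]
S+H+H => S+H+H+H   [S -> S + H]
S+H+H+H => S+H+H+H+H   [S -> S + H]
S+H+H+H+H => H+H+H+H+H   [S -> H]
H+H+H+H+H => a+H+H+H+H   [H -> a]
a+H+H+H+H => a+a+H+H+H   [H -> a]
a+a+H+H+H => a+a+a+H+H   [H -> a]
a+a+a+H+H => a+a+a+a+H   [H -> a]
a+a+a+a+H => a+a+a+a+a   [H -> a]

S => S+H => S+H+H => S+H+H+H => S+H+H+H+H => H+H+H+H+H => a+H+H+H+H => a+a+H+H+H => a+a+a+H+H => a+a+a+a+H => a+a+a+a+a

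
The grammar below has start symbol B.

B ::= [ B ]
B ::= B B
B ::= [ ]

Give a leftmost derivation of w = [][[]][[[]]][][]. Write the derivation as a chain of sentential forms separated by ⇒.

B ⇒ BB   [B ::= B B]
BB ⇒ BBB   [B ::= B B]
BBB ⇒ BBBB   [B ::= B B]
BBBB ⇒ []BBB   [B ::= [ ]]
[]BBB ⇒ [][B]BB   [B ::= [ B ]]
[][B]BB ⇒ [][[]]BB   [B ::= [ ]]
[][[]]BB ⇒ [][[]]BBB   [B ::= B B]
[][[]]BBB ⇒ [][[]][B]BB   [B ::= [ B ]]
[][[]][B]BB ⇒ [][[]][[B]]BB   [B ::= [ B ]]
[][[]][[B]]BB ⇒ [][[]][[[]]]BB   [B ::= [ ]]
[][[]][[[]]]BB ⇒ [][[]][[[]]][]B   [B ::= [ ]]
[][[]][[[]]][]B ⇒ [][[]][[[]]][][]   [B ::= [ ]]

B ⇒ BB ⇒ BBB ⇒ BBBB ⇒ []BBB ⇒ [][B]BB ⇒ [][[]]BB ⇒ [][[]]BBB ⇒ [][[]][B]BB ⇒ [][[]][[B]]BB ⇒ [][[]][[[]]]BB ⇒ [][[]][[[]]][]B ⇒ [][[]][[[]]][][]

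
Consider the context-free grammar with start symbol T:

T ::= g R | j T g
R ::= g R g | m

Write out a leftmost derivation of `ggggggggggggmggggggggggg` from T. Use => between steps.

T => gR   [T ::= g R]
gR => ggRg   [R ::= g R g]
ggRg => gggRgg   [R ::= g R g]
gggRgg => ggggRggg   [R ::= g R g]
ggggRggg => gggggRgggg   [R ::= g R g]
gggggRgggg => ggggggRggggg   [R ::= g R g]
ggggggRggggg => gggggggRgggggg   [R ::= g R g]
gggggggRgggggg => ggggggggRggggggg   [R ::= g R g]
ggggggggRggggggg => gggggggggRgggggggg   [R ::= g R g]
gggggggggRgggggggg => ggggggggggRggggggggg   [R ::= g R g]
ggggggggggRggggggggg => gggggggggggRgggggggggg   [R ::= g R g]
gggggggggggRgggggggggg => ggggggggggggRggggggggggg   [R ::= g R g]
ggggggggggggRggggggggggg => ggggggggggggmggggggggggg   [R ::= m]

T=>gR=>ggRg=>gggRgg=>ggggRggg=>gggggRgggg=>ggggggRggggg=>gggggggRgggggg=>ggggggggRggggggg=>gggggggggRgggggggg=>ggggggggggRggggggggg=>gggggggggggRgggggggggg=>ggggggggggggRggggggggggg=>ggggggggggggmggggggggggg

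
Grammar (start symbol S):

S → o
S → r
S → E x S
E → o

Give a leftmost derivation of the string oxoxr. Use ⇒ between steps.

S ⇒ ExS   [S → E x S]
ExS ⇒ oxS   [E → o]
oxS ⇒ oxExS   [S → E x S]
oxExS ⇒ oxoxS   [E → o]
oxoxS ⇒ oxoxr   [S → r]

S ⇒ ExS ⇒ oxS ⇒ oxExS ⇒ oxoxS ⇒ oxoxr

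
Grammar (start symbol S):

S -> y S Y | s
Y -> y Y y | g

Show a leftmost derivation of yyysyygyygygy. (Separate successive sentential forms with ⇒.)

S⇒ySY⇒yySYY⇒yyySYYY⇒yyysYYY⇒yyysyYyYY⇒yyysyyYyyYY⇒yyysyygyyYY⇒yyysyygyygY⇒yyysyygyygyYy⇒yyysyygyygygy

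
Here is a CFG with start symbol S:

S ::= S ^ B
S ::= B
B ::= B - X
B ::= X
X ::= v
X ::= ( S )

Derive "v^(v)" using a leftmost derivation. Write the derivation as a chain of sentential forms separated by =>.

S => S^B => B^B => X^B => v^B => v^X => v^(S) => v^(B) => v^(X) => v^(v)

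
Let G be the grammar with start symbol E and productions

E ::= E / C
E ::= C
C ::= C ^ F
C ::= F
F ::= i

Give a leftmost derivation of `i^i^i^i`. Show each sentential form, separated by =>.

E => C   [E ::= C]
C => C^F   [C ::= C ^ F]
C^F => C^F^F   [C ::= C ^ F]
C^F^F => C^F^F^F   [C ::= C ^ F]
C^F^F^F => F^F^F^F   [C ::= F]
F^F^F^F => i^F^F^F   [F ::= i]
i^F^F^F => i^i^F^F   [F ::= i]
i^i^F^F => i^i^i^F   [F ::= i]
i^i^i^F => i^i^i^i   [F ::= i]

E => C => C^F => C^F^F => C^F^F^F => F^F^F^F => i^F^F^F => i^i^F^F => i^i^i^F => i^i^i^i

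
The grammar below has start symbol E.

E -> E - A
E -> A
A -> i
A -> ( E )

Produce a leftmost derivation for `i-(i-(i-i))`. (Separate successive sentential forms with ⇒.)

E⇒E-A⇒A-A⇒i-A⇒i-(E)⇒i-(E-A)⇒i-(A-A)⇒i-(i-A)⇒i-(i-(E))⇒i-(i-(E-A))⇒i-(i-(A-A))⇒i-(i-(i-A))⇒i-(i-(i-i))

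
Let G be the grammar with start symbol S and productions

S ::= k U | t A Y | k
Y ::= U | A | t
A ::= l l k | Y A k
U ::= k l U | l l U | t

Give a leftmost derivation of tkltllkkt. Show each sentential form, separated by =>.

S => tAY   [S ::= t A Y]
tAY => tYAkY   [A ::= Y A k]
tYAkY => tUAkY   [Y ::= U]
tUAkY => tklUAkY   [U ::= k l U]
tklUAkY => tkltAkY   [U ::= t]
tkltAkY => tkltllkkY   [A ::= l l k]
tkltllkkY => tkltllkkt   [Y ::= t]

S => tAY => tYAkY => tUAkY => tklUAkY => tkltAkY => tkltllkkY => tkltllkkt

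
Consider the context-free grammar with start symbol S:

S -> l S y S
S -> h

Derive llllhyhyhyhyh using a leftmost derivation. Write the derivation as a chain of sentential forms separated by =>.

S => lSyS => llSySyS => lllSySySyS => llllSySySySyS => llllhySySySyS => llllhyhySySyS => llllhyhyhySyS => llllhyhyhyhyS => llllhyhyhyhyh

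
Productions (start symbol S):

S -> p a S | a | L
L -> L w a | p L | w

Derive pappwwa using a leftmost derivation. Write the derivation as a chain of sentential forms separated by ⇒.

S⇒paS⇒paL⇒papL⇒papLwa⇒pappLwa⇒pappwwa

S ⇒ paS   [S -> p a S]
paS ⇒ paL   [S -> L]
paL ⇒ papL   [L -> p L]
papL ⇒ papLwa   [L -> L w a]
papLwa ⇒ pappLwa   [L -> p L]
pappLwa ⇒ pappwwa   [L -> w]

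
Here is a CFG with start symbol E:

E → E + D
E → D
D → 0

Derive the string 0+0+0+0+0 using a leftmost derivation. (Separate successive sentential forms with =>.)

E => E+D => E+D+D => E+D+D+D => E+D+D+D+D => D+D+D+D+D => 0+D+D+D+D => 0+0+D+D+D => 0+0+0+D+D => 0+0+0+0+D => 0+0+0+0+0

E => E+D   [E → E + D]
E+D => E+D+D   [E → E + D]
E+D+D => E+D+D+D   [E → E + D]
E+D+D+D => E+D+D+D+D   [E → E + D]
E+D+D+D+D => D+D+D+D+D   [E → D]
D+D+D+D+D => 0+D+D+D+D   [D → 0]
0+D+D+D+D => 0+0+D+D+D   [D → 0]
0+0+D+D+D => 0+0+0+D+D   [D → 0]
0+0+0+D+D => 0+0+0+0+D   [D → 0]
0+0+0+0+D => 0+0+0+0+0   [D → 0]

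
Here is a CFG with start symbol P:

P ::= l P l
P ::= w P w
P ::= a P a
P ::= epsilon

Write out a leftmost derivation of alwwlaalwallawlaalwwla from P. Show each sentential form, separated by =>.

P => aPa   [P ::= a P a]
aPa => alPla   [P ::= l P l]
alPla => alwPwla   [P ::= w P w]
alwPwla => alwwPwwla   [P ::= w P w]
alwwPwwla => alwwlPlwwla   [P ::= l P l]
alwwlPlwwla => alwwlaPalwwla   [P ::= a P a]
alwwlaPalwwla => alwwlaaPaalwwla   [P ::= a P a]
alwwlaaPaalwwla => alwwlaalPlaalwwla   [P ::= l P l]
alwwlaalPlaalwwla => alwwlaalwPwlaalwwla   [P ::= w P w]
alwwlaalwPwlaalwwla => alwwlaalwaPawlaalwwla   [P ::= a P a]
alwwlaalwaPawlaalwwla => alwwlaalwalPlawlaalwwla   [P ::= l P l]
alwwlaalwalPlawlaalwwla => alwwlaalwallawlaalwwla   [P ::= epsilon]

P => aPa => alPla => alwPwla => alwwPwwla => alwwlPlwwla => alwwlaPalwwla => alwwlaaPaalwwla => alwwlaalPlaalwwla => alwwlaalwPwlaalwwla => alwwlaalwaPawlaalwwla => alwwlaalwalPlawlaalwwla => alwwlaalwallawlaalwwla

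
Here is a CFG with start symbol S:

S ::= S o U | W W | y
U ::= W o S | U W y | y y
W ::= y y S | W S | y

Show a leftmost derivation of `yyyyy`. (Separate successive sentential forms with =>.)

S => WW => WSW => WSSW => WSSSW => ySSSW => yySSW => yyySW => yyyyW => yyyyy

S => WW   [S ::= W W]
WW => WSW   [W ::= W S]
WSW => WSSW   [W ::= W S]
WSSW => WSSSW   [W ::= W S]
WSSSW => ySSSW   [W ::= y]
ySSSW => yySSW   [S ::= y]
yySSW => yyySW   [S ::= y]
yyySW => yyyyW   [S ::= y]
yyyyW => yyyyy   [W ::= y]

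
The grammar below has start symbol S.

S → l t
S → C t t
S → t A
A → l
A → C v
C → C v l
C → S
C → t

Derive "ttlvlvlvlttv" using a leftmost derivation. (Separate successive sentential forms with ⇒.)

S ⇒ tA ⇒ tCv ⇒ tSv ⇒ tCttv ⇒ tCvlttv ⇒ tCvlvlttv ⇒ tCvlvlvlttv ⇒ tSvlvlvlttv ⇒ ttAvlvlvlttv ⇒ ttlvlvlvlttv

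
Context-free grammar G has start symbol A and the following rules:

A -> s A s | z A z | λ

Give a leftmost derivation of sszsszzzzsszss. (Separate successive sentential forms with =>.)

A => sAs => ssAss => sszAzss => sszsAszss => sszssAsszss => sszsszAzsszss => sszsszzAzzsszss => sszsszzzzsszss

A => sAs   [A -> s A s]
sAs => ssAss   [A -> s A s]
ssAss => sszAzss   [A -> z A z]
sszAzss => sszsAszss   [A -> s A s]
sszsAszss => sszssAsszss   [A -> s A s]
sszssAsszss => sszsszAzsszss   [A -> z A z]
sszsszAzsszss => sszsszzAzzsszss   [A -> z A z]
sszsszzAzzsszss => sszsszzzzsszss   [A -> λ]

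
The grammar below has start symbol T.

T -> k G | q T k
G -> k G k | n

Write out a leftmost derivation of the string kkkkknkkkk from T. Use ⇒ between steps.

T⇒kG⇒kkGk⇒kkkGkk⇒kkkkGkkk⇒kkkkkGkkkk⇒kkkkknkkkk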